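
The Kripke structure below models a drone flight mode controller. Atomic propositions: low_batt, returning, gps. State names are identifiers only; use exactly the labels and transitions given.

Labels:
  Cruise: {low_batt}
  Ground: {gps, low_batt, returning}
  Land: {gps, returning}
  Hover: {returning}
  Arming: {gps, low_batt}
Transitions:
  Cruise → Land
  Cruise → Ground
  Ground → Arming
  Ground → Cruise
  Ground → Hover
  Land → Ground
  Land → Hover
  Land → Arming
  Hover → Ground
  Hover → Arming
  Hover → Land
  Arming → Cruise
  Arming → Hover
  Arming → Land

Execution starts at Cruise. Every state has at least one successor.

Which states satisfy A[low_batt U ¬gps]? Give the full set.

States satisfying low_batt: {Cruise, Ground, Arming}.
States satisfying ¬gps: {Cruise, Hover}.
States satisfying A[low_batt U ¬gps]: {Cruise, Hover}.

{Cruise, Hover}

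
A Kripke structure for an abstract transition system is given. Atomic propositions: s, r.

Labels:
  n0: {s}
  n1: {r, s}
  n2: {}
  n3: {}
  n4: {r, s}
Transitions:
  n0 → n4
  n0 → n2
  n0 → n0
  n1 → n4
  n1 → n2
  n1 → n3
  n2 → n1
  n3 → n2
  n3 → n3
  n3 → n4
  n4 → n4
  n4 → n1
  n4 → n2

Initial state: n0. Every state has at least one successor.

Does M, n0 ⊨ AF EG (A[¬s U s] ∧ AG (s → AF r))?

States satisfying EG (A[¬s U s] ∧ AG (s → AF r)): {n1, n2, n4}.
States satisfying AF EG (A[¬s U s] ∧ AG (s → AF r)): {n1, n2, n4}.
There is a path from n0 along which EG (A[¬s U s] ∧ AG (s → AF r)) never holds.
n0 ∉ Sat(AF EG (A[¬s U s] ∧ AG (s → AF r))).

Violated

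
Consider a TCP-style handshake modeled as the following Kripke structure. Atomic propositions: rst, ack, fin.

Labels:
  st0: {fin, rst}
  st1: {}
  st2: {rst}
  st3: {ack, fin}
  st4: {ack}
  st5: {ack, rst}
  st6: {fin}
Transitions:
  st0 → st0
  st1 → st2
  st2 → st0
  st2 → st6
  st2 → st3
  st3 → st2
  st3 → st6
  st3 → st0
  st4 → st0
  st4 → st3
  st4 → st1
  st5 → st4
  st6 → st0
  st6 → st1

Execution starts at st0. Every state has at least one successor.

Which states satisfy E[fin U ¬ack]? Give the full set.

States satisfying fin: {st0, st3, st6}.
States satisfying ¬ack: {st0, st1, st2, st6}.
States satisfying E[fin U ¬ack]: {st0, st1, st2, st3, st6}.

{st0, st1, st2, st3, st6}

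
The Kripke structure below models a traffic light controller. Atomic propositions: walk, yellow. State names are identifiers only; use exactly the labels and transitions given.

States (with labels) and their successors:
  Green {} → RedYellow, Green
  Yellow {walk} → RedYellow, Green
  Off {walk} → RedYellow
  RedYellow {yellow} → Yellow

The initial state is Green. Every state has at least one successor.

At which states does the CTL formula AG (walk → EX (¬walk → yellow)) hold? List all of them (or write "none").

States satisfying walk → EX (¬walk → yellow): {Green, Yellow, Off, RedYellow}.
States satisfying AG (walk → EX (¬walk → yellow)): {Green, Yellow, Off, RedYellow}.

{Green, Yellow, Off, RedYellow}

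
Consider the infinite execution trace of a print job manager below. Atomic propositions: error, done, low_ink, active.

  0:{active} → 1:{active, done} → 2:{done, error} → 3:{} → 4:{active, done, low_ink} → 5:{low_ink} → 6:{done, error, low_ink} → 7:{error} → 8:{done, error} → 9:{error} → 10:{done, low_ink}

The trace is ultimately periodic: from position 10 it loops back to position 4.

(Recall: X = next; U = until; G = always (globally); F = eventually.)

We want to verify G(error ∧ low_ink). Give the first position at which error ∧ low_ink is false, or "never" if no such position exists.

At position 0 the labels are {active}, so error ∧ low_ink is false there. This is the first violation.

0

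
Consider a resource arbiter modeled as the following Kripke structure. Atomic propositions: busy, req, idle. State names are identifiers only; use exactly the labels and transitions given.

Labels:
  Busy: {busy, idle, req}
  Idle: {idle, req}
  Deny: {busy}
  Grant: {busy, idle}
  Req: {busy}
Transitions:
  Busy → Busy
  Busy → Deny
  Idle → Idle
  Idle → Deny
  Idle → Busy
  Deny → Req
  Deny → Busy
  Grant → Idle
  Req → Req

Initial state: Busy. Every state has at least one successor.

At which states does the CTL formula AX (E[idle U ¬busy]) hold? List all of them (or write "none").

{Grant}

States satisfying E[idle U ¬busy]: {Idle, Grant}.
States satisfying AX (E[idle U ¬busy]): {Grant}.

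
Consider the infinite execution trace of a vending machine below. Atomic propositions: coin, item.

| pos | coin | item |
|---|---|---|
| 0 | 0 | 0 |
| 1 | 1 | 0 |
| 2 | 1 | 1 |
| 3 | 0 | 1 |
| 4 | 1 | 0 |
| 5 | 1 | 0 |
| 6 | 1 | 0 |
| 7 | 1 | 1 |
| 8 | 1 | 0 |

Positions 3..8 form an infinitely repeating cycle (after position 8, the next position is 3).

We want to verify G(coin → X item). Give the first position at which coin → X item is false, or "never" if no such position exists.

4

Check coin → X item at each position in order: 0 ✓, 1 ✓, 2 ✓, 3 ✓.
At position 4 the labels are {coin} and the next position 5 has {coin}, so coin → X item is false there. This is the first violation.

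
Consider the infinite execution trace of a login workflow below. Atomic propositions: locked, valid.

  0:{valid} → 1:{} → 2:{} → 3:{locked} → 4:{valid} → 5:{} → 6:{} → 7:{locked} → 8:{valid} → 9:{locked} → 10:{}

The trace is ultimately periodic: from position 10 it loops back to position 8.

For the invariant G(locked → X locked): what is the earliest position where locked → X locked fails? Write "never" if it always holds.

3

Check locked → X locked at each position in order: 0 ✓, 1 ✓, 2 ✓.
At position 3 the labels are {locked} and the next position 4 has {valid}, so locked → X locked is false there. This is the first violation.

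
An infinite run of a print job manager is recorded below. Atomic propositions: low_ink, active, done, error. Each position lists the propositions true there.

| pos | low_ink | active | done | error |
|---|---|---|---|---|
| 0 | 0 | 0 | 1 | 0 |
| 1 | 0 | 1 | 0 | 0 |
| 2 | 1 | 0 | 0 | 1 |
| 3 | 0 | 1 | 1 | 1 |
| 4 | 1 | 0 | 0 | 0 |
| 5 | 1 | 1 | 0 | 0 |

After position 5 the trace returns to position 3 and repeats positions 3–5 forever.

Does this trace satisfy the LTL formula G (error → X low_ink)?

error → X low_ink must hold at every position from 0 onward. It fails at position 2, so G (error → X low_ink) is false.
Positions where error holds: 2, 3.
Check X low_ink at each: 2→fails, 3→ok.

Violated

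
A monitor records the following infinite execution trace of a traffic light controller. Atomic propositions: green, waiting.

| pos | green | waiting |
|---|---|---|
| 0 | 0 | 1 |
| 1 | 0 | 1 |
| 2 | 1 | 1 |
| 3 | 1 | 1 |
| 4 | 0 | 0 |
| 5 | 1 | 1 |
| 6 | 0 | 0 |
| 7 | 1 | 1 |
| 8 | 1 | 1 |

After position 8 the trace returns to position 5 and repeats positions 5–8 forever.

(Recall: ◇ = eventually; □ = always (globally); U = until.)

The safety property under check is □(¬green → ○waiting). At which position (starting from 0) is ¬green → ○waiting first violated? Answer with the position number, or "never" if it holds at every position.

never

¬green → ○waiting holds at every position 0..8, and those are all the positions the trace ever visits, so the invariant □(¬green → ○waiting) is never violated.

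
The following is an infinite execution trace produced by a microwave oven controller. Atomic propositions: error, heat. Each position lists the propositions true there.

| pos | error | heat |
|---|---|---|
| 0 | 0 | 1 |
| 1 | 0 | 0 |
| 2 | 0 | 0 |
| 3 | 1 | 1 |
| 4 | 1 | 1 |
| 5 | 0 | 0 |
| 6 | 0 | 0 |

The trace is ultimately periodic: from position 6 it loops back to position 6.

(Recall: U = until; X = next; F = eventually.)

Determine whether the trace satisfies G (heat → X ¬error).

heat → X ¬error must hold at every position from 0 onward. It fails at position 3, so G (heat → X ¬error) is false.
Positions where heat holds: 0, 3, 4.
Check X ¬error at each: 0→ok, 3→fails, 4→ok.

No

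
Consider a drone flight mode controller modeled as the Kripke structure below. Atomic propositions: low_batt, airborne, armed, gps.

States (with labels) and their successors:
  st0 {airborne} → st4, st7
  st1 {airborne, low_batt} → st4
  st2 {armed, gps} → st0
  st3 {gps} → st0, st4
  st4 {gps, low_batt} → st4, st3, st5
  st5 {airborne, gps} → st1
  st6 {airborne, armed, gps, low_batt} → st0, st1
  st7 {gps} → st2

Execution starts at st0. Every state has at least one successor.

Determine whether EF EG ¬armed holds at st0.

States satisfying EG ¬armed: {st0, st1, st3, st4, st5}.
States satisfying EF EG ¬armed: {st0, st1, st2, st3, st4, st5, st6, st7}.
Some path from st0 reaches a state where EG ¬armed holds.
st0 ∈ Sat(EF EG ¬armed).

Yes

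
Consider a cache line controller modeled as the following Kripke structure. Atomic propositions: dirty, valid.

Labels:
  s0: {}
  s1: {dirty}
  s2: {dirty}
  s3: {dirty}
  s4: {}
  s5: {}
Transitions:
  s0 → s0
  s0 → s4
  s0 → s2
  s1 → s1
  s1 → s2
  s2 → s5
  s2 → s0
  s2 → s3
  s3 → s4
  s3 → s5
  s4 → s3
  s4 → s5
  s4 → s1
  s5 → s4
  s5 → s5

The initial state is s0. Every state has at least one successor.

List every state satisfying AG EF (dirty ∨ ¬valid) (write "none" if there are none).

States satisfying EF (dirty ∨ ¬valid): {s0, s1, s2, s3, s4, s5}.
States satisfying AG EF (dirty ∨ ¬valid): {s0, s1, s2, s3, s4, s5}.

{s0, s1, s2, s3, s4, s5}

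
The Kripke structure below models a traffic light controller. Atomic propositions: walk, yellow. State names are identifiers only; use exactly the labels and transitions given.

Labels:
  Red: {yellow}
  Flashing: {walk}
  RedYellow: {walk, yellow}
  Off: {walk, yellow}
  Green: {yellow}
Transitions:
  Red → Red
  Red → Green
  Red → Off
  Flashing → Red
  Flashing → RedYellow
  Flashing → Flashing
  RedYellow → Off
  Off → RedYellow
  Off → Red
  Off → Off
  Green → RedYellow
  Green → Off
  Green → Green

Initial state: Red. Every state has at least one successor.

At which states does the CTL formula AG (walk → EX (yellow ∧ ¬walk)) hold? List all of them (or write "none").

States satisfying walk → EX (yellow ∧ ¬walk): {Red, Flashing, Off, Green}.
States satisfying AG (walk → EX (yellow ∧ ¬walk)): ∅.

none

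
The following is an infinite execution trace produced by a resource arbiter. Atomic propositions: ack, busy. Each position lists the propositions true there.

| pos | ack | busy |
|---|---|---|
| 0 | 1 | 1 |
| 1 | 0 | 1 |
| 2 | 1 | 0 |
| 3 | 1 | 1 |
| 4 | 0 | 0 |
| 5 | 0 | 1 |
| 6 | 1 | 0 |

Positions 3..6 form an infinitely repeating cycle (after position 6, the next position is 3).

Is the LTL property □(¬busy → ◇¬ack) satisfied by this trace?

Yes

¬busy → ◇¬ack holds at every position 0..6, and those are all positions ever visited, so □(¬busy → ◇¬ack) holds.
Positions where ¬busy holds: 2, 4, 6.
Check ◇¬ack at each: 2→ok, 4→ok, 6→ok.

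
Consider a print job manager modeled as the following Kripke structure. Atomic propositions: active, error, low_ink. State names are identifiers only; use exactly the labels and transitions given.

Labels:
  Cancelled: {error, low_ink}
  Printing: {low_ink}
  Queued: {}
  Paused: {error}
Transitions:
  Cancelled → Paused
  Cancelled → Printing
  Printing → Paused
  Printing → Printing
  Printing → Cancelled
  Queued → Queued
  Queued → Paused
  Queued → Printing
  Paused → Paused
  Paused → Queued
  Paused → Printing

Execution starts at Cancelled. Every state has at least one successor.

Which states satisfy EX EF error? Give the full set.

{Cancelled, Printing, Queued, Paused}

States satisfying EF error: {Cancelled, Printing, Queued, Paused}.
States satisfying EX EF error: {Cancelled, Printing, Queued, Paused}.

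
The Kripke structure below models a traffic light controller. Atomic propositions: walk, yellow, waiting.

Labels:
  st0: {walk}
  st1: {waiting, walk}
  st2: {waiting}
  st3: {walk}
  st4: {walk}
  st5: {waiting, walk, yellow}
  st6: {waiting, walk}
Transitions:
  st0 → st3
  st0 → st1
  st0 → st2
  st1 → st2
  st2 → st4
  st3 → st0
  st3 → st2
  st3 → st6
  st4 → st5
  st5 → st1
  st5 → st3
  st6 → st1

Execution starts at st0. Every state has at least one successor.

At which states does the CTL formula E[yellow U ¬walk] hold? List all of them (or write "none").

{st2}

States satisfying yellow: {st5}.
States satisfying ¬walk: {st2}.
States satisfying E[yellow U ¬walk]: {st2}.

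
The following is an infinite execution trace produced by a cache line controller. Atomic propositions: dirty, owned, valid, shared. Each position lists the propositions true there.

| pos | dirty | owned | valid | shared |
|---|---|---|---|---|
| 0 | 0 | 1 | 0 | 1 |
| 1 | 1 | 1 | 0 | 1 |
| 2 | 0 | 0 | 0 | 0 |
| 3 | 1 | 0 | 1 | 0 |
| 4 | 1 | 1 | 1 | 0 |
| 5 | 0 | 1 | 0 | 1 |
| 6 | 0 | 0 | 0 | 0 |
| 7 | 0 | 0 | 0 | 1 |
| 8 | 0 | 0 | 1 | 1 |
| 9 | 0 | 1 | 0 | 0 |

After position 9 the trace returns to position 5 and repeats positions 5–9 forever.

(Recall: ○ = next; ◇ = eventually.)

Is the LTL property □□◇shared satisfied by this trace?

□◇shared holds at every position 0..9, and those are all positions ever visited, so □□◇shared holds.

Holds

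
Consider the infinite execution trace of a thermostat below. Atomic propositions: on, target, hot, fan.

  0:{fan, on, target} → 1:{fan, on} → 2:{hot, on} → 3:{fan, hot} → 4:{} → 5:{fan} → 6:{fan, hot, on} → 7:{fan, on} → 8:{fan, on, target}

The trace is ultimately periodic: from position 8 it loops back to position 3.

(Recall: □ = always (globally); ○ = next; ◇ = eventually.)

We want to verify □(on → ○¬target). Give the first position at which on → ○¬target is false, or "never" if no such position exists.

7

Check on → ○¬target at each position in order: 0 ✓, 1 ✓, 2 ✓, 3 ✓, 4 ✓, 5 ✓, 6 ✓.
At position 7 the labels are {fan, on} and the next position 8 has {fan, on, target}, so on → ○¬target is false there. This is the first violation.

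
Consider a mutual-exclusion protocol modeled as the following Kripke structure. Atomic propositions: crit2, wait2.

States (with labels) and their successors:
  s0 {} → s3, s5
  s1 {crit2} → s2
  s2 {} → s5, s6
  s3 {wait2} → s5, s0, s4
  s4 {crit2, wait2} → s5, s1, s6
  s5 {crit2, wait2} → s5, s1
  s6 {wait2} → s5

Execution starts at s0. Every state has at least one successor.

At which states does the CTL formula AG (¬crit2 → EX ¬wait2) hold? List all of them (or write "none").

States satisfying ¬crit2 → EX ¬wait2: {s1, s3, s4, s5}.
States satisfying AG (¬crit2 → EX ¬wait2): ∅.

none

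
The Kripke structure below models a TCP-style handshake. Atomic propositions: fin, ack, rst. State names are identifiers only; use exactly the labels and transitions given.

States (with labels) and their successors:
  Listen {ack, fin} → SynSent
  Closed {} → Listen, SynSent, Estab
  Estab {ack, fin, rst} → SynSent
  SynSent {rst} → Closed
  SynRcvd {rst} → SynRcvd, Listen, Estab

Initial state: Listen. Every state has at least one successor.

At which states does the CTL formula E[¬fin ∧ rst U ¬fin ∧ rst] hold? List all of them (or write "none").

States satisfying ¬fin ∧ rst: {SynSent, SynRcvd}.
States satisfying E[¬fin ∧ rst U ¬fin ∧ rst]: {SynSent, SynRcvd}.

{SynSent, SynRcvd}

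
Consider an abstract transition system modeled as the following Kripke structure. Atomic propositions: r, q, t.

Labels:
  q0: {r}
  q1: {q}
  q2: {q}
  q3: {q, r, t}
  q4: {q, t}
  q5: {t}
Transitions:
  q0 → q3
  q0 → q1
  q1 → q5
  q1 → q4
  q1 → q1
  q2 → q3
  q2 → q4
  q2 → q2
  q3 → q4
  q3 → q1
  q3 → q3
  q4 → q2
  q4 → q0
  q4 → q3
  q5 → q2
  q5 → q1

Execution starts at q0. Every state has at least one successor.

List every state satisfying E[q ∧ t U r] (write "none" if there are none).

States satisfying q ∧ t: {q3, q4}.
States satisfying r: {q0, q3}.
States satisfying E[q ∧ t U r]: {q0, q3, q4}.

{q0, q3, q4}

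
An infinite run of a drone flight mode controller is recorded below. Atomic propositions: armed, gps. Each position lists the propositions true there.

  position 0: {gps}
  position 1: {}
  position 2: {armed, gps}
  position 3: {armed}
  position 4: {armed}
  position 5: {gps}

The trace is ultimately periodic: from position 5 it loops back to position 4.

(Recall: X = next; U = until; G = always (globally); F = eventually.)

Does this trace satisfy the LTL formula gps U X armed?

Walking from position 0: X armed first holds at position 1, and gps holds at every earlier position along the way, so gps U X armed holds.

Holds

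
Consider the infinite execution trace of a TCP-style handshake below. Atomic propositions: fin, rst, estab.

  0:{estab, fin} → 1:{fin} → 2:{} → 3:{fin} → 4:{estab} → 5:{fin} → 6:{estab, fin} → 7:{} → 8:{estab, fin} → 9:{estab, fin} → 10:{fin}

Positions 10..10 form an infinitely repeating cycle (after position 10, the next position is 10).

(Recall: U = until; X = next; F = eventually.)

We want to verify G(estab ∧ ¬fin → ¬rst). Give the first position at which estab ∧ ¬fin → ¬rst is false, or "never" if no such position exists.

estab ∧ ¬fin → ¬rst holds at every position 0..10, and those are all the positions the trace ever visits, so the invariant G(estab ∧ ¬fin → ¬rst) is never violated.

never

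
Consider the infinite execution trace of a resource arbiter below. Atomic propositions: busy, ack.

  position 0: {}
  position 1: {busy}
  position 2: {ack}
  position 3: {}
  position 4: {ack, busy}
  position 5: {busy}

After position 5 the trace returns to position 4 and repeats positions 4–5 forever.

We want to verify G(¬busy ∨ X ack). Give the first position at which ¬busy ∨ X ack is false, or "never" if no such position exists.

4

Check ¬busy ∨ X ack at each position in order: 0 ✓, 1 ✓, 2 ✓, 3 ✓.
At position 4 the labels are {ack, busy} and the next position 5 has {busy}, so ¬busy ∨ X ack is false there. This is the first violation.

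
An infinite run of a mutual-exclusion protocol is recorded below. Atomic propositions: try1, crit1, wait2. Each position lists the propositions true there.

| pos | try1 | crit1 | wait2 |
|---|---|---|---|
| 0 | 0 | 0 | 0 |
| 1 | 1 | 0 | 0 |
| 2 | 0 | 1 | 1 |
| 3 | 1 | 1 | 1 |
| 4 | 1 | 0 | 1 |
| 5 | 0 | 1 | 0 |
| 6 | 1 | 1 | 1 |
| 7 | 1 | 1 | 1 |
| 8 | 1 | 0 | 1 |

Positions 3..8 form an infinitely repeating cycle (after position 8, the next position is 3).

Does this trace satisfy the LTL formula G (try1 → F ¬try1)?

Yes

try1 → F ¬try1 holds at every position 0..8, and those are all positions ever visited, so G (try1 → F ¬try1) holds.
Positions where try1 holds: 1, 3, 4, 6, 7, 8.
Check F ¬try1 at each: 1→ok, 3→ok, 4→ok, 6→ok, 7→ok, 8→ok.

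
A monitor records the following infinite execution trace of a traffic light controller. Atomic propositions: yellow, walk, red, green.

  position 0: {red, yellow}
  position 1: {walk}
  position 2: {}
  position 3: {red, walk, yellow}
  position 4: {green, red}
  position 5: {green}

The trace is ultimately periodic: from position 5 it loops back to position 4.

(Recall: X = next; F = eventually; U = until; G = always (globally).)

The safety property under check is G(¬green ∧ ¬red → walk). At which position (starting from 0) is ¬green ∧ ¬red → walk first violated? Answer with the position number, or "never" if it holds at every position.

Check ¬green ∧ ¬red → walk at each position in order: 0 ✓, 1 ✓.
At position 2 the labels are {}, so ¬green ∧ ¬red → walk is false there. This is the first violation.

2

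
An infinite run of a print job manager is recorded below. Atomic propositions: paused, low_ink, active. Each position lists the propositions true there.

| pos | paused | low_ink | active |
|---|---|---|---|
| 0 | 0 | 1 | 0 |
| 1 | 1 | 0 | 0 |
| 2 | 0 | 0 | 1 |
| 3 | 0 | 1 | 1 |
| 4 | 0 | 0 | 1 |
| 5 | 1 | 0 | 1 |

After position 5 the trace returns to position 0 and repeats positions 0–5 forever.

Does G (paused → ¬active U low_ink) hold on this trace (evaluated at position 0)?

paused → ¬active U low_ink must hold at every position from 0 onward. It fails at position 1, so G (paused → ¬active U low_ink) is false.
Positions where paused holds: 1, 5.
Check ¬active U low_ink at each: 1→fails, 5→fails.

No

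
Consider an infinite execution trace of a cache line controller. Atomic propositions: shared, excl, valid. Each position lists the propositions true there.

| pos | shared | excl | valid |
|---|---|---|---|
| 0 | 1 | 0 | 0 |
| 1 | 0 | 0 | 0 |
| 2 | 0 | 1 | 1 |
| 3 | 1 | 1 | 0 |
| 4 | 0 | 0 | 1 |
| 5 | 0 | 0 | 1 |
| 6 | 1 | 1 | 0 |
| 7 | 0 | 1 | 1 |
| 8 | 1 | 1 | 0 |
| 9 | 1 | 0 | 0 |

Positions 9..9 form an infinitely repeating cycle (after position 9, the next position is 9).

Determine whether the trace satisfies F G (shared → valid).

No

G (shared → valid) is false at every position 0..9, so it never becomes true and F G (shared → valid) fails.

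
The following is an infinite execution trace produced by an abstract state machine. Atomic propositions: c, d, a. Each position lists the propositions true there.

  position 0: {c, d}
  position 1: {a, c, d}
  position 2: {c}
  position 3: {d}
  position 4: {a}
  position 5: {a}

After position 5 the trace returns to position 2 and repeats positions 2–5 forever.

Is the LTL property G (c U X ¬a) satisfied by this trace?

Does not hold

c U X ¬a must hold at every position from 0 onward. It fails at position 3, so G (c U X ¬a) is false.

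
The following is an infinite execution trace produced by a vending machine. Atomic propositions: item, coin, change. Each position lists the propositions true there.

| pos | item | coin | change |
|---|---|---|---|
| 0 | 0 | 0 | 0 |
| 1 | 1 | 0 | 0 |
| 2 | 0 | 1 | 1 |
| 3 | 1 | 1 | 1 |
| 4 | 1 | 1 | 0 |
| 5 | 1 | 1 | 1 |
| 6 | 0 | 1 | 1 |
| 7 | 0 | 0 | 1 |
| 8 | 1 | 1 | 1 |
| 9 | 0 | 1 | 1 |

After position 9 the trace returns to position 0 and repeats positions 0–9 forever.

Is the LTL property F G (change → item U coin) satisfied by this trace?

Does not hold

G (change → item U coin) is false at every position 0..9, so it never becomes true and F G (change → item U coin) fails.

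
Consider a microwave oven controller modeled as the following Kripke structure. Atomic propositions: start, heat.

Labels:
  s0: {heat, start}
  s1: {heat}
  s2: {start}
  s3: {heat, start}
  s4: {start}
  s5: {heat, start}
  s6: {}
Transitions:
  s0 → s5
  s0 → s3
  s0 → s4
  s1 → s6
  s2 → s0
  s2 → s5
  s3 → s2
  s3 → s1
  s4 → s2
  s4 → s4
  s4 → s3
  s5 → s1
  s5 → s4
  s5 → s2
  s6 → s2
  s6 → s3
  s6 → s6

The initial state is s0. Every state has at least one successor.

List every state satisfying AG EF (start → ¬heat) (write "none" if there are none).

{s0, s1, s2, s3, s4, s5, s6}

States satisfying EF (start → ¬heat): {s0, s1, s2, s3, s4, s5, s6}.
States satisfying AG EF (start → ¬heat): {s0, s1, s2, s3, s4, s5, s6}.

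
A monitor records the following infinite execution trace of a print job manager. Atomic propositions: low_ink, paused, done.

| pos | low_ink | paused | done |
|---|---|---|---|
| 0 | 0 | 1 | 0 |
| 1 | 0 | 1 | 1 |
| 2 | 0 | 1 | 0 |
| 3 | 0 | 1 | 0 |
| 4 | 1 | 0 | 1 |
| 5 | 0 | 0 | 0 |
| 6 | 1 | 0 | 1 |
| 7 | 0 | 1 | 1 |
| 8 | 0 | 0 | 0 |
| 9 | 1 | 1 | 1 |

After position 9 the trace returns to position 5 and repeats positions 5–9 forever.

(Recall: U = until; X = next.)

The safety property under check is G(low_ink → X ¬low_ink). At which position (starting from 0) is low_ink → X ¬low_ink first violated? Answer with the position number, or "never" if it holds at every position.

low_ink → X ¬low_ink holds at every position 0..9, and those are all the positions the trace ever visits, so the invariant G(low_ink → X ¬low_ink) is never violated.

never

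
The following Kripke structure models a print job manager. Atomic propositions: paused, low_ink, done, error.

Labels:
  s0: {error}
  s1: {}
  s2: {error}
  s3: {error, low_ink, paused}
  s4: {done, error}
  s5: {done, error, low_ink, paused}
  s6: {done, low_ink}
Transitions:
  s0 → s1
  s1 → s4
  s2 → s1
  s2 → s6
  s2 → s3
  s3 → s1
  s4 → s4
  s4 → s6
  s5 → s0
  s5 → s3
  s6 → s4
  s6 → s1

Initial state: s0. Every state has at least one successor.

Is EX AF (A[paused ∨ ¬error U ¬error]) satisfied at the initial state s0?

Holds

States satisfying AF (A[paused ∨ ¬error U ¬error]): {s0, s1, s2, s3, s5, s6}.
States satisfying EX AF (A[paused ∨ ¬error U ¬error]): {s0, s2, s3, s4, s5, s6}.
s0 ∈ Sat(EX AF (A[paused ∨ ¬error U ¬error])).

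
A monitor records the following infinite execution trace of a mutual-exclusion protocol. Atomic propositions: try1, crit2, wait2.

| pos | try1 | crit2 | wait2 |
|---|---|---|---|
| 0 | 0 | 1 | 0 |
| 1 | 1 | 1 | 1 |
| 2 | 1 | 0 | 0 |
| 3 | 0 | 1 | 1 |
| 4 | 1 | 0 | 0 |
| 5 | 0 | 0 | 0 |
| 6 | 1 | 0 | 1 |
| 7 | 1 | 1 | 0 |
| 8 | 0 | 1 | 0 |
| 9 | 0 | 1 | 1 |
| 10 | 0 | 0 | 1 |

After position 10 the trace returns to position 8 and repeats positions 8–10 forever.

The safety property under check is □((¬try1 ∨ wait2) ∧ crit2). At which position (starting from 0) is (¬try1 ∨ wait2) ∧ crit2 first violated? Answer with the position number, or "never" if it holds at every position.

2

Check (¬try1 ∨ wait2) ∧ crit2 at each position in order: 0 ✓, 1 ✓.
At position 2 the labels are {try1}, so (¬try1 ∨ wait2) ∧ crit2 is false there. This is the first violation.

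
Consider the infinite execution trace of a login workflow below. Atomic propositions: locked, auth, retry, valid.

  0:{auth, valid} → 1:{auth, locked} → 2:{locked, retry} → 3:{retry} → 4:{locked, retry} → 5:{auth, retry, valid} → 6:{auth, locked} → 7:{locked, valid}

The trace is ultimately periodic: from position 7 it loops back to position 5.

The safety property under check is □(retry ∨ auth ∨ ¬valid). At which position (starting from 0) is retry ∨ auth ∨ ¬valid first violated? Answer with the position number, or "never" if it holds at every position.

Check retry ∨ auth ∨ ¬valid at each position in order: 0 ✓, 1 ✓, 2 ✓, 3 ✓, 4 ✓, 5 ✓, 6 ✓.
At position 7 the labels are {locked, valid}, so retry ∨ auth ∨ ¬valid is false there. This is the first violation.

7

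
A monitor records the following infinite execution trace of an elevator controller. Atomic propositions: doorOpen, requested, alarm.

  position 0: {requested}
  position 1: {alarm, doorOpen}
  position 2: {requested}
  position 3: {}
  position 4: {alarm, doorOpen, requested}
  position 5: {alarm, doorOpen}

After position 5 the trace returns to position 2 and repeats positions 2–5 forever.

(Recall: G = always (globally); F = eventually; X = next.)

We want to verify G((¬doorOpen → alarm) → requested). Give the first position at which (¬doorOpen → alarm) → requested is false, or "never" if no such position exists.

1

Check (¬doorOpen → alarm) → requested at each position in order: 0 ✓.
At position 1 the labels are {alarm, doorOpen}, so (¬doorOpen → alarm) → requested is false there. This is the first violation.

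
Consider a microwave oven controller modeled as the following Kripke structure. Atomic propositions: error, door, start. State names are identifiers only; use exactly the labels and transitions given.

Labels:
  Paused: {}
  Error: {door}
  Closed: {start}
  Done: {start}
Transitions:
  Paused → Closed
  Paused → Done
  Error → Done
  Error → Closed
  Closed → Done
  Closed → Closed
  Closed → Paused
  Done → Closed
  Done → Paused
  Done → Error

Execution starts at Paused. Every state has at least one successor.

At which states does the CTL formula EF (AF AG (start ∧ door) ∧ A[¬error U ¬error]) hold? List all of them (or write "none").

none

States satisfying AF AG (start ∧ door) ∧ A[¬error U ¬error]: ∅.
States satisfying EF (AF AG (start ∧ door) ∧ A[¬error U ¬error]): ∅.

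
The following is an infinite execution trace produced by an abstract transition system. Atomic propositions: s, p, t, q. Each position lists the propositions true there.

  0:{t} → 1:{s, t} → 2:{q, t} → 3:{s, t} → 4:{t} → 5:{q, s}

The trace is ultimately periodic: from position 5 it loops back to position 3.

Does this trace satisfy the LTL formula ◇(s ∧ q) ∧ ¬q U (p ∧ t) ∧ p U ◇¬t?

Walking from position 0: ◇¬t first holds at position 0, and p holds at every earlier position along the way, so p U ◇¬t holds.
At position 0: ◇(s ∧ q) ∧ ¬q U (p ∧ t) is false; p U ◇¬t is true; so ◇(s ∧ q) ∧ ¬q U (p ∧ t) ∧ p U ◇¬t is false.

Does not hold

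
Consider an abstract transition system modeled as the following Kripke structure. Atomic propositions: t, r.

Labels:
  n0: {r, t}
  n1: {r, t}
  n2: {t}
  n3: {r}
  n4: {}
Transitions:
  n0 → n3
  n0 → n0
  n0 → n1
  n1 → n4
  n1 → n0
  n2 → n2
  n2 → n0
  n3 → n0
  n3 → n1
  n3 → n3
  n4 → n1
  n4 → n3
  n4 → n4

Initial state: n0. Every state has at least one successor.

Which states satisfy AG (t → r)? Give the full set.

States satisfying t → r: {n0, n1, n3, n4}.
States satisfying AG (t → r): {n0, n1, n3, n4}.

{n0, n1, n3, n4}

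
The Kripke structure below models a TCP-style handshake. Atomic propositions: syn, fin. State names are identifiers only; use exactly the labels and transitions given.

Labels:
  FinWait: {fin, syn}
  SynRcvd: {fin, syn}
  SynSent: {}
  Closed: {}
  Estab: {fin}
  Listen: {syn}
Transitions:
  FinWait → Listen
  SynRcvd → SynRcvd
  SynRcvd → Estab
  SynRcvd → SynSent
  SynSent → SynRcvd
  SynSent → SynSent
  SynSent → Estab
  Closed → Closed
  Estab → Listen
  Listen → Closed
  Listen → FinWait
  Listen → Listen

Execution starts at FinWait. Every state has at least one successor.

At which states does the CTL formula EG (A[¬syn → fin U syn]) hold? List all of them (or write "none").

States satisfying A[¬syn → fin U syn]: {FinWait, SynRcvd, Estab, Listen}.
States satisfying EG (A[¬syn → fin U syn]): {FinWait, SynRcvd, Estab, Listen}.

{FinWait, SynRcvd, Estab, Listen}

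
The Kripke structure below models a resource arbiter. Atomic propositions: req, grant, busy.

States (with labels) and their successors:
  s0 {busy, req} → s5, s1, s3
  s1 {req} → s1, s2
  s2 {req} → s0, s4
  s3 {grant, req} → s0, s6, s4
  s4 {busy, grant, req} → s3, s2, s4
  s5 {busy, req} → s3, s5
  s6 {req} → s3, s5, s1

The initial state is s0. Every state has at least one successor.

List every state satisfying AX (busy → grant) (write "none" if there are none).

States satisfying busy → grant: {s1, s2, s3, s4, s6}.
States satisfying AX (busy → grant): {s1, s4}.

{s1, s4}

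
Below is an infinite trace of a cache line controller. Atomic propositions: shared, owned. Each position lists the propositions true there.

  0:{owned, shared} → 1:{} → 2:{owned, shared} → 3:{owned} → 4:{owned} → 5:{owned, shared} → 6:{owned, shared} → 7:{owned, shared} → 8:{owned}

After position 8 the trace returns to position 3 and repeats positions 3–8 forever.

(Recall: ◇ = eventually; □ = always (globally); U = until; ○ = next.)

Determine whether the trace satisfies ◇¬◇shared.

Violated

¬◇shared is false at every position 0..8, so it never becomes true and ◇¬◇shared fails.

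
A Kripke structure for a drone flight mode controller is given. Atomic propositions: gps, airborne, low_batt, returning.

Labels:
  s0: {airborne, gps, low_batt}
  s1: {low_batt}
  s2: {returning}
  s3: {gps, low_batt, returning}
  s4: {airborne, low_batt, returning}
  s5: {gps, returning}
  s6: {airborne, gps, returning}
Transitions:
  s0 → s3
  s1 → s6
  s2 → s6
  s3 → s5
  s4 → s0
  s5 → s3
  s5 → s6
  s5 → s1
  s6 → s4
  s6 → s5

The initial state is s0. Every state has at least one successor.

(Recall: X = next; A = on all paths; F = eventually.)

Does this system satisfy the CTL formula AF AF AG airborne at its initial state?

Violated

States satisfying AF AG airborne: ∅.
States satisfying AF AF AG airborne: ∅.
There is a path from s0 along which AF AG airborne never holds.
s0 ∉ Sat(AF AF AG airborne).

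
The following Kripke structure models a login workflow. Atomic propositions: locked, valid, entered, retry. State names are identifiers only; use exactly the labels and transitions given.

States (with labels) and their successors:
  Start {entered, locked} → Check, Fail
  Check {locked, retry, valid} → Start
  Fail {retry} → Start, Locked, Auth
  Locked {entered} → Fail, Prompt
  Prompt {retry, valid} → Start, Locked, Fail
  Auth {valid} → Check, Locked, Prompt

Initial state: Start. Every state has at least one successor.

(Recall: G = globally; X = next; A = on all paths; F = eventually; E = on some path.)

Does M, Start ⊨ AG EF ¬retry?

States satisfying EF ¬retry: {Start, Check, Fail, Locked, Prompt, Auth}.
States satisfying AG EF ¬retry: {Start, Check, Fail, Locked, Prompt, Auth}.
Every state reachable from Start satisfies EF ¬retry.
Start ∈ Sat(AG EF ¬retry).

Satisfied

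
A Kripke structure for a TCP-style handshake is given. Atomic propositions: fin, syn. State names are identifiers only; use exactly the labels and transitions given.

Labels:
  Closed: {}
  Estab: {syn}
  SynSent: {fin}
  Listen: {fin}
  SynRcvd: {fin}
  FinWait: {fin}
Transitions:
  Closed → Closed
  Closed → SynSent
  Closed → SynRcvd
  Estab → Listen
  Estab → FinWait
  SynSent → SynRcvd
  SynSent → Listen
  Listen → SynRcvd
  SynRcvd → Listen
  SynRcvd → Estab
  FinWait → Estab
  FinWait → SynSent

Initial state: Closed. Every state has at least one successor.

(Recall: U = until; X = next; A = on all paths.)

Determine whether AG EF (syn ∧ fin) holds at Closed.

States satisfying EF (syn ∧ fin): ∅.
States satisfying AG EF (syn ∧ fin): ∅.
Closed is reachable from Closed and violates EF (syn ∧ fin), so AG fails at Closed.
Closed ∉ Sat(AG EF (syn ∧ fin)).

No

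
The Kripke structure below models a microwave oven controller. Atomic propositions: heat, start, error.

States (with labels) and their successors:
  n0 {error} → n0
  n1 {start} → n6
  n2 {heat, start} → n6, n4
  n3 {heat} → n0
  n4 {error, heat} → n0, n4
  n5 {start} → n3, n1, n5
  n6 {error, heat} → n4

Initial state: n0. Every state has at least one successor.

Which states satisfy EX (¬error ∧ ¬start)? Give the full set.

States satisfying ¬error ∧ ¬start: {n3}.
States satisfying EX (¬error ∧ ¬start): {n5}.

{n5}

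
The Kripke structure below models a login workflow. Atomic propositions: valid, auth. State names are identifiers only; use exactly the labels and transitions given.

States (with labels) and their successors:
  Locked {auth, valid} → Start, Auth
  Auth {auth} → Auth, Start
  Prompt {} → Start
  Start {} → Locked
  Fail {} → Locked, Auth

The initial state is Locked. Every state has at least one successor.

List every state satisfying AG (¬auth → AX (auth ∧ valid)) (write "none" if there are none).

States satisfying ¬auth → AX (auth ∧ valid): {Locked, Auth, Start}.
States satisfying AG (¬auth → AX (auth ∧ valid)): {Locked, Auth, Start}.

{Locked, Auth, Start}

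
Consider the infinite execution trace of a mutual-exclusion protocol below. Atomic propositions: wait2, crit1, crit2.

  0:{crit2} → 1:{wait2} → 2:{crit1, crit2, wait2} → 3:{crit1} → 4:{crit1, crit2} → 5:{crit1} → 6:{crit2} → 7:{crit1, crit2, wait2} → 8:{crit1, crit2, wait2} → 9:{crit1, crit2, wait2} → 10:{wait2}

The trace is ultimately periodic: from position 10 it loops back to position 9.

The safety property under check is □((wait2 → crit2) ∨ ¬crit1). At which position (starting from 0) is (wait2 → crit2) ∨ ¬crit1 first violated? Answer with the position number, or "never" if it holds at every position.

never

(wait2 → crit2) ∨ ¬crit1 holds at every position 0..10, and those are all the positions the trace ever visits, so the invariant □((wait2 → crit2) ∨ ¬crit1) is never violated.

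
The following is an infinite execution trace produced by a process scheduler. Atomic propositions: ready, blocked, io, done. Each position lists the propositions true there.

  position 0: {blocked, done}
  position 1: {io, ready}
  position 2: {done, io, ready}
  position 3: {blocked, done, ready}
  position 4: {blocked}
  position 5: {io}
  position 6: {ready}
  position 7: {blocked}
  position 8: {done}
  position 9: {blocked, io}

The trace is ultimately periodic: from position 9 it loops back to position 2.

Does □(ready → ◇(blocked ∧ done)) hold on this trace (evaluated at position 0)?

ready → ◇(blocked ∧ done) holds at every position 0..9, and those are all positions ever visited, so □(ready → ◇(blocked ∧ done)) holds.
Positions where ready holds: 1, 2, 3, 6.
Check ◇(blocked ∧ done) at each: 1→ok, 2→ok, 3→ok, 6→ok.

Holds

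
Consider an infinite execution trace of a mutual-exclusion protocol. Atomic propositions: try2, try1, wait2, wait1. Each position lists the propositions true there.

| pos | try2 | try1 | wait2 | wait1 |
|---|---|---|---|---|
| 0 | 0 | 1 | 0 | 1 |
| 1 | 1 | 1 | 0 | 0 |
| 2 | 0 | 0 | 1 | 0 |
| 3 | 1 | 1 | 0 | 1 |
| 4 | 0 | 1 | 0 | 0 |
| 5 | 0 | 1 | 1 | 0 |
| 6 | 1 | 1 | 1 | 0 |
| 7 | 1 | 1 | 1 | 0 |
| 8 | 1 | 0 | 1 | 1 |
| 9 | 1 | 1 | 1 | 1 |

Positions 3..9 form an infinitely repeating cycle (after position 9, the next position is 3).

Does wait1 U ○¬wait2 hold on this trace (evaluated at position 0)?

Walking from position 0: ○¬wait2 first holds at position 0, and wait1 holds at every earlier position along the way, so wait1 U ○¬wait2 holds.

Satisfied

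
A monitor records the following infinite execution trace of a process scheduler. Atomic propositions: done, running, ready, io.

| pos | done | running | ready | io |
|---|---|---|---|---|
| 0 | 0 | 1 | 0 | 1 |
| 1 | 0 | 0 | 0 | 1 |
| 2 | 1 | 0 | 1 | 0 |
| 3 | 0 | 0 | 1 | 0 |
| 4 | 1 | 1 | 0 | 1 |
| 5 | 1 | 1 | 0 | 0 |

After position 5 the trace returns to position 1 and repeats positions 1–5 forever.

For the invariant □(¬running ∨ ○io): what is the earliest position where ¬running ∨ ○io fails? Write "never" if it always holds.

4

Check ¬running ∨ ○io at each position in order: 0 ✓, 1 ✓, 2 ✓, 3 ✓.
At position 4 the labels are {done, io, running} and the next position 5 has {done, running}, so ¬running ∨ ○io is false there. This is the first violation.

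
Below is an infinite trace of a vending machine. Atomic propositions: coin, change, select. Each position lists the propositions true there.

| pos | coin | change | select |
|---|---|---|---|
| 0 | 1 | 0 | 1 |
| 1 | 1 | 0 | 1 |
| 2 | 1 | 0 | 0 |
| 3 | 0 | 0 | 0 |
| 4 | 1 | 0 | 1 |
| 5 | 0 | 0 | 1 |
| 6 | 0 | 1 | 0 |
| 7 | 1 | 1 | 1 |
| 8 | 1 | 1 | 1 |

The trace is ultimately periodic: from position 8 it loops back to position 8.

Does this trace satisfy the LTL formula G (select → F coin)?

select → F coin holds at every position 0..8, and those are all positions ever visited, so G (select → F coin) holds.
Positions where select holds: 0, 1, 4, 5, 7, 8.
Check F coin at each: 0→ok, 1→ok, 4→ok, 5→ok, 7→ok, 8→ok.

Yes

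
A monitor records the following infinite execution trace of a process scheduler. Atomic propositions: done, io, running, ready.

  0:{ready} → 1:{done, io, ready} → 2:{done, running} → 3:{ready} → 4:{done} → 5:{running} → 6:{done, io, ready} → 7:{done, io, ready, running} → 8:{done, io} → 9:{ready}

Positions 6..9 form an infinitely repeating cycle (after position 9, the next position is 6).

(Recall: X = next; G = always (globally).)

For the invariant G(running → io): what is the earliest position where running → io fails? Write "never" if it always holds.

Check running → io at each position in order: 0 ✓, 1 ✓.
At position 2 the labels are {done, running}, so running → io is false there. This is the first violation.

2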